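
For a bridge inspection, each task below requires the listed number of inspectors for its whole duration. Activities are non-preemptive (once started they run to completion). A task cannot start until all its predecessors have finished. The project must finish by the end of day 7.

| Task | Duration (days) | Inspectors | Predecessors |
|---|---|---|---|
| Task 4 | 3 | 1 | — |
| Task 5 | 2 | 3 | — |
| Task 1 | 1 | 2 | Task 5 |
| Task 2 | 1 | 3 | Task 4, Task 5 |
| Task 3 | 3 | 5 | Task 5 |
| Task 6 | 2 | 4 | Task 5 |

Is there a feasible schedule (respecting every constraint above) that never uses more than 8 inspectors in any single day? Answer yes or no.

yes

Schedule Task 4@1, Task 5@1, Task 1@3, Task 2@4, Task 3@5, Task 6@3: d1:4  d2:4  d3:7  d4:7  d5:5  d6:5  d7:5 — peak 7 ≤ 8.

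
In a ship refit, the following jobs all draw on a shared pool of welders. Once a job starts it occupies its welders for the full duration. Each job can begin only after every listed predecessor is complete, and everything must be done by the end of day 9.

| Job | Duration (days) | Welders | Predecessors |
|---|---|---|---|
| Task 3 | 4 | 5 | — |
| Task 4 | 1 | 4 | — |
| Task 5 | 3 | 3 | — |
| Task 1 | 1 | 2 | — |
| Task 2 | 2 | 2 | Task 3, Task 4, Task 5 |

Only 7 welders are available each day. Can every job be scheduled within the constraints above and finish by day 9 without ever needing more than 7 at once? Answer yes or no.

Schedule Task 3@1, Task 4@5, Task 5@5, Task 1@1, Task 2@8: d1:7  d2:5  d3:5  d4:5  d5:7  d6:3  d7:3  d8:2  d9:2 — peak 7 ≤ 7.

yes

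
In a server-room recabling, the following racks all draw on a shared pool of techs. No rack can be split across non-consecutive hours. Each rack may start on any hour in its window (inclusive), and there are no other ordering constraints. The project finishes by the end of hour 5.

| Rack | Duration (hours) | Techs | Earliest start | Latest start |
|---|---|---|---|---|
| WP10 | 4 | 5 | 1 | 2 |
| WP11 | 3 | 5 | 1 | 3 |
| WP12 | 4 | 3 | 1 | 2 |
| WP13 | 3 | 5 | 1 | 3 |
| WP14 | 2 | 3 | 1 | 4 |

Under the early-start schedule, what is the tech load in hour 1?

At early start, hour 1 has: WP10, WP11, WP12, WP13, WP14.
Demand: 5 + 5 + 3 + 5 + 3 = 21.

21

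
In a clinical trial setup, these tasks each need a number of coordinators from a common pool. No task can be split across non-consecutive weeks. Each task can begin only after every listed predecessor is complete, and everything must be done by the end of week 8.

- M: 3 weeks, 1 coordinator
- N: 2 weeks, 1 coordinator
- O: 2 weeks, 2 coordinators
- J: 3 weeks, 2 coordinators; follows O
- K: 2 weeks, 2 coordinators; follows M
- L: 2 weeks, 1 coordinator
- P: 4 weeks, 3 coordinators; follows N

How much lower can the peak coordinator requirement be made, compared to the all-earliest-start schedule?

Early-start peak: w1:5  w2:5  w3:6  w4:7  w5:7  w6:3  w7:0  w8:0 ⇒ 7.
Leveled (M@1, N@1, O@1, J@3, K@6, L@1, P@4): w1:5  w2:5  w3:3  w4:5  w5:5  w6:5  w7:5  w8:0 ⇒ 5.
Reduction 7 − 5 = 2.

2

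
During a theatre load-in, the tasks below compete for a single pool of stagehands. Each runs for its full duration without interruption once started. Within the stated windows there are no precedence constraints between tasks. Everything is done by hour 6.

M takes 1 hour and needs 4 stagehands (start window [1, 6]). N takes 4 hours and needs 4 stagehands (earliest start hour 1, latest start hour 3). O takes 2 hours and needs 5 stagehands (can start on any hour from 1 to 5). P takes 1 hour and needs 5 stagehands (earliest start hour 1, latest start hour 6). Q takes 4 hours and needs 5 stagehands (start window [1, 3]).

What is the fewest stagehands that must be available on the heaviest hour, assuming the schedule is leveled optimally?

10

Early-start (M@1, N@1, O@1, P@1, Q@1) gives peak 23: h1:23  h2:14  h3:9  h4:9  h5:0  h6:0.
Shift O→5, P→2, Q→3.
Schedule M@1, N@1, O@5, P@2, Q@3: h1:8  h2:9  h3:9  h4:9  h5:10  h6:10 — peak 10.
Total stagehand-hours = 55 over 6 hours ⇒ peak ≥ ⌈55/6⌉ = 10, so 10 is optimal.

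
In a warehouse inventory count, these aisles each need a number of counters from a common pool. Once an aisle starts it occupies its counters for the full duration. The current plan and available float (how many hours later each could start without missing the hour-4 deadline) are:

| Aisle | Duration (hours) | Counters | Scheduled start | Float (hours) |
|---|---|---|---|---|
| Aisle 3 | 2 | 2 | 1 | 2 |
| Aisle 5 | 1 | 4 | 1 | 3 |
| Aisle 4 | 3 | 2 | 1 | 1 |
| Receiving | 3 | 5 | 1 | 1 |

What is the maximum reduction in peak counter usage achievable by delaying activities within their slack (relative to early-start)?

Early-start peak: h1:13  h2:9  h3:7  h4:0 ⇒ 13.
Leveled (Aisle 3@1, Aisle 5@1, Aisle 4@1, Receiving@2): h1:8  h2:9  h3:7  h4:5 ⇒ 9.
Reduction 13 − 9 = 4.

4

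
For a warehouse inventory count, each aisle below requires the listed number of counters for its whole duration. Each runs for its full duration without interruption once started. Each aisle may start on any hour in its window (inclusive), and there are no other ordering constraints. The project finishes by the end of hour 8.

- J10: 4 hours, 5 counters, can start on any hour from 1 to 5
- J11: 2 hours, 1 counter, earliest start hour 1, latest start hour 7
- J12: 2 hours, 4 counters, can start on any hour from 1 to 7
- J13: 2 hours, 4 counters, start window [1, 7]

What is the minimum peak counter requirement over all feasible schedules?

5

Early-start (J10@1, J11@1, J12@1, J13@1) gives peak 14: h1:14  h2:14  h3:5  h4:5  h5:0  h6:0  h7:0  h8:0.
Shift J11→5, J12→5, J13→7.
Schedule J10@1, J11@5, J12@5, J13@7: h1:5  h2:5  h3:5  h4:5  h5:5  h6:5  h7:4  h8:4 — peak 5.
Total counter-hours = 38 over 8 hours ⇒ peak ≥ ⌈38/8⌉ = 5, so 5 is optimal.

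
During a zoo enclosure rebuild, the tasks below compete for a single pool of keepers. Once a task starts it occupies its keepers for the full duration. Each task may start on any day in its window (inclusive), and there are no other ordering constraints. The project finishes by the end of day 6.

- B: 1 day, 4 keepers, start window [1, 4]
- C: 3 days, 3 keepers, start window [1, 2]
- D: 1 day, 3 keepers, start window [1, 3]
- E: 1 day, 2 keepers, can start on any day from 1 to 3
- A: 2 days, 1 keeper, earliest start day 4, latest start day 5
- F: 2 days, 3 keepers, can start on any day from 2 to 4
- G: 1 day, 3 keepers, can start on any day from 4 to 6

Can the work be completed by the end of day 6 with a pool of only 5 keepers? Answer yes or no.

no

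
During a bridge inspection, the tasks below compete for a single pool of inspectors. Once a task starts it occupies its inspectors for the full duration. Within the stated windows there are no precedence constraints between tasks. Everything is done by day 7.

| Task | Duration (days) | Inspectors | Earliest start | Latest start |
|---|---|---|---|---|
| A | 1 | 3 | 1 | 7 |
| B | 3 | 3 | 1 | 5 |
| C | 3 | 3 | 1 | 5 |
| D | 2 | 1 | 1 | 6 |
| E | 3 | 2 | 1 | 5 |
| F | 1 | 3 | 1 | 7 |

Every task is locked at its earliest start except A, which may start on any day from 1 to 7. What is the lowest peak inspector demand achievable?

A@1: d1:15  d2:9  d3:8  d4:0  d5:0  d6:0  d7:0 → peak 15
A@2: d1:12  d2:12  d3:8  d4:0  d5:0  d6:0  d7:0 → peak 12
A@3: d1:12  d2:9  d3:11  d4:0  d5:0  d6:0  d7:0 → peak 12
A@4: d1:12  d2:9  d3:8  d4:3  d5:0  d6:0  d7:0 → peak 12
A@5: d1:12  d2:9  d3:8  d4:0  d5:3  d6:0  d7:0 → peak 12
A@6: d1:12  d2:9  d3:8  d4:0  d5:0  d6:3  d7:0 → peak 12
A@7: d1:12  d2:9  d3:8  d4:0  d5:0  d6:0  d7:3 → peak 12
Best is A@2, peak 12.

12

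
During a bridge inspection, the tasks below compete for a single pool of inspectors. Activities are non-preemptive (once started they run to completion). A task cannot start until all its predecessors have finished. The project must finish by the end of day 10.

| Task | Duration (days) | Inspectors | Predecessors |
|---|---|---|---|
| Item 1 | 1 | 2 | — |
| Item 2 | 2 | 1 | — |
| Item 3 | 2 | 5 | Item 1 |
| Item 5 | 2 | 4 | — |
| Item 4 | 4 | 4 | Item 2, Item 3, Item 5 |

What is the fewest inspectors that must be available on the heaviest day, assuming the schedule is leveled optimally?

Early-start (Item 1@1, Item 2@1, Item 3@2, Item 5@1, Item 4@4) gives peak 10: d1:7  d2:10  d3:5  d4:4  d5:4  d6:4  d7:4  d8:0  d9:0  d10:0.
Shift Item 3→3, Item 5→5, Item 4→7.
Schedule Item 1@1, Item 2@1, Item 3@3, Item 5@5, Item 4@7: d1:3  d2:1  d3:5  d4:5  d5:4  d6:4  d7:4  d8:4  d9:4  d10:4 — peak 5.

5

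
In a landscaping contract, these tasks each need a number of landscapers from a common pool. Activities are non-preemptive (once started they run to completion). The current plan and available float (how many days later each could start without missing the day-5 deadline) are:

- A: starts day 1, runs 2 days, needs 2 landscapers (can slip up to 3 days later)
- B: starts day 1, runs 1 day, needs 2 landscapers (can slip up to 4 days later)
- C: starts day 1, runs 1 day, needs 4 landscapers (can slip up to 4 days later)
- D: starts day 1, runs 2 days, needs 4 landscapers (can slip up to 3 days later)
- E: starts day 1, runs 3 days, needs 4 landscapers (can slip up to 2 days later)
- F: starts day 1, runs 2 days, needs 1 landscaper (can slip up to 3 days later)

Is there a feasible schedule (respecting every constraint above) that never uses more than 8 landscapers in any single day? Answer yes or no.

Schedule A@1, B@1, C@1, D@2, E@3, F@4: d1:8  d2:6  d3:8  d4:5  d5:5 — peak 8 ≤ 8.

yes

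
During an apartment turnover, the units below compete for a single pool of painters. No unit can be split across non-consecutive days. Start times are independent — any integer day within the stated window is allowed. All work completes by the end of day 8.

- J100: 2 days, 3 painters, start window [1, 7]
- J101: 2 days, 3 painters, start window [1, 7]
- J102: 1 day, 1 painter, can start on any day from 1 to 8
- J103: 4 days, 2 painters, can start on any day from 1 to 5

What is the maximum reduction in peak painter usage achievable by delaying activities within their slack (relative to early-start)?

6

Early-start peak: d1:9  d2:8  d3:2  d4:2  d5:0  d6:0  d7:0  d8:0 ⇒ 9.
Leveled (J100@1, J101@3, J102@5, J103@5): d1:3  d2:3  d3:3  d4:3  d5:3  d6:2  d7:2  d8:2 ⇒ 3.
Reduction 9 − 3 = 6.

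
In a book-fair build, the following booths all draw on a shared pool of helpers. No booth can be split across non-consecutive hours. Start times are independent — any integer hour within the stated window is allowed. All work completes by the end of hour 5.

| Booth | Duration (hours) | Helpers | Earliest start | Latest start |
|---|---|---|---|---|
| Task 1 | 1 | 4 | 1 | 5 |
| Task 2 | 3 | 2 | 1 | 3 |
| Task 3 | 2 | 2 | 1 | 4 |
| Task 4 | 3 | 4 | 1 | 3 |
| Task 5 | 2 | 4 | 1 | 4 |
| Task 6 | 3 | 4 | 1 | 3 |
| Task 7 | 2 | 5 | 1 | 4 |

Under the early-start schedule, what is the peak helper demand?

25

Early-start schedule: Task 1@1, Task 2@1, Task 3@1, Task 4@1, Task 5@1, Task 6@1, Task 7@1.
Load per hour: hour 1: 25, hour 2: 21, hour 3: 10, hour 4: 0, hour 5: 0.
Peak is 25.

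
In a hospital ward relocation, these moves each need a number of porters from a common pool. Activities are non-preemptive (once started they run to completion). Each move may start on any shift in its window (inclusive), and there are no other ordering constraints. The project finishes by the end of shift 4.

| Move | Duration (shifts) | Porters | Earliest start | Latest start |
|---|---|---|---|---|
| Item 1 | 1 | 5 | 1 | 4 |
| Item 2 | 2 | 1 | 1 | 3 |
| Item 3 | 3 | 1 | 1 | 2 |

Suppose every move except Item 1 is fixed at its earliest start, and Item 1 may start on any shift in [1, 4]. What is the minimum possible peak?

5

Item 1@1: s1:7  s2:2  s3:1  s4:0 → peak 7
Item 1@2: s1:2  s2:7  s3:1  s4:0 → peak 7
Item 1@3: s1:2  s2:2  s3:6  s4:0 → peak 6
Item 1@4: s1:2  s2:2  s3:1  s4:5 → peak 5
Best is Item 1@4, peak 5.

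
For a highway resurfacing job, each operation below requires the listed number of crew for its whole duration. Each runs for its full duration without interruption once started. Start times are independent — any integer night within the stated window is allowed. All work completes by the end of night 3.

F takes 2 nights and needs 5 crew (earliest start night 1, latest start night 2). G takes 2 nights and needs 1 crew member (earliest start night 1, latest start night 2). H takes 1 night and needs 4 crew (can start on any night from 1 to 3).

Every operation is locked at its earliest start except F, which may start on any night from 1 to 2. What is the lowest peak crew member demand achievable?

F@1: n1:10  n2:6  n3:0 → peak 10
F@2: n1:5  n2:6  n3:5 → peak 6
Best is F@2, peak 6.

6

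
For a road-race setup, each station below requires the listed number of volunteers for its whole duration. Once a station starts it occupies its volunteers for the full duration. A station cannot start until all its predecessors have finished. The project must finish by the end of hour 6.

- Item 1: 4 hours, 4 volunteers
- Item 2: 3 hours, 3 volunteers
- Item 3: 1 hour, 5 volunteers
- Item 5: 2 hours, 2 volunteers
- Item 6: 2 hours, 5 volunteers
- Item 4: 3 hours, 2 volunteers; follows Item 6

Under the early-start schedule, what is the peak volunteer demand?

Early-start schedule: Item 1@1, Item 2@1, Item 3@1, Item 5@1, Item 6@1, Item 4@3.
Load per hour: hour 1: 19, hour 2: 14, hour 3: 9, hour 4: 6, hour 5: 2, hour 6: 0.
Peak is 19.

19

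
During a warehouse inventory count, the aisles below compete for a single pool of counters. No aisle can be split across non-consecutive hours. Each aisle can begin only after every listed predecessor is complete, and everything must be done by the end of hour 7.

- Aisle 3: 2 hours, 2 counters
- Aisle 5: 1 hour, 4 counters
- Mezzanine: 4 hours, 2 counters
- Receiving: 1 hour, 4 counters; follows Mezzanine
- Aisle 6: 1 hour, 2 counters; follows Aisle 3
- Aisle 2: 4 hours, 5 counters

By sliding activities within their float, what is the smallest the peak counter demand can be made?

7

Early-start (Aisle 3@1, Aisle 5@1, Mezzanine@1, Receiving@5, Aisle 6@3, Aisle 2@1) gives peak 13: h1:13  h2:9  h3:9  h4:7  h5:4  h6:0  h7:0.
Shift Mezzanine→2, Receiving→7, Aisle 6→6, Aisle 2→3.
Schedule Aisle 3@1, Aisle 5@1, Mezzanine@2, Receiving@7, Aisle 6@6, Aisle 2@3: h1:6  h2:4  h3:7  h4:7  h5:7  h6:7  h7:4 — peak 7.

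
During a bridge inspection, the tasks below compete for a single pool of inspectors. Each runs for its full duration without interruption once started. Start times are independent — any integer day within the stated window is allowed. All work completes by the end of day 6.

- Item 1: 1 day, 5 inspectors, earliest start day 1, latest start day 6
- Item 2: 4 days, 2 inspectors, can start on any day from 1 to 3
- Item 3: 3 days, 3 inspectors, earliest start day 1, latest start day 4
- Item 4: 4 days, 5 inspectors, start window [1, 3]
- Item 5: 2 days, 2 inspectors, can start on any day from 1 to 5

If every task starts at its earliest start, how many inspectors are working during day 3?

10

At early start, day 3 has: Item 2, Item 3, Item 4.
Demand: 2 + 3 + 5 = 10.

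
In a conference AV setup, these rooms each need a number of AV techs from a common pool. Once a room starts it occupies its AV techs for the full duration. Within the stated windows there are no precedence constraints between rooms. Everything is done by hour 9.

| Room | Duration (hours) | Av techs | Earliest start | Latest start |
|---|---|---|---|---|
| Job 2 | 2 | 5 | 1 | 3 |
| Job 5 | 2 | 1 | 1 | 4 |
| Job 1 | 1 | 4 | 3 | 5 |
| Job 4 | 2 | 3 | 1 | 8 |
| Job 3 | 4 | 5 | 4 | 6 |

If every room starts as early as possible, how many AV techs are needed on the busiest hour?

9

Early-start schedule: Job 2@1, Job 5@1, Job 1@3, Job 4@1, Job 3@4.
Load per hour: hour 1: 9, hour 2: 9, hour 3: 4, hour 4: 5, hour 5: 5, hour 6: 5, hour 7: 5, hour 8: 0, hour 9: 0.
Peak is 9.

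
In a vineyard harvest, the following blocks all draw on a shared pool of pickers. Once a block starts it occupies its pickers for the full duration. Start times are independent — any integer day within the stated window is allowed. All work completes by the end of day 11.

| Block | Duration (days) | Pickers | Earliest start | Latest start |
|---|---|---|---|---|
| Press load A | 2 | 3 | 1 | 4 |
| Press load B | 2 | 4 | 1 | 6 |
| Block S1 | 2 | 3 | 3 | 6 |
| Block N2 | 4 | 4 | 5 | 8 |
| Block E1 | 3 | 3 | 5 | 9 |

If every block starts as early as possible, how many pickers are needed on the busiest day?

Early-start schedule: Press load A@1, Press load B@1, Block S1@3, Block N2@5, Block E1@5.
Load per day: day 1: 7, day 2: 7, day 3: 3, day 4: 3, day 5: 7, day 6: 7, day 7: 7, day 8: 4, day 9: 0, day 10: 0, day 11: 0.
Peak is 7.

7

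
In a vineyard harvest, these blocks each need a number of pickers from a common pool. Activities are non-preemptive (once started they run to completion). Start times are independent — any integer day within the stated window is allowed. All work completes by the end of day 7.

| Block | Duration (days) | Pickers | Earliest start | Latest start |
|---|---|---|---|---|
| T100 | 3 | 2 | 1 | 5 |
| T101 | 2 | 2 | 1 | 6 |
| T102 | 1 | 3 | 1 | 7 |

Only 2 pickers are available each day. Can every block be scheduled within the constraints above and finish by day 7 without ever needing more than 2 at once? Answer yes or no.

The minimum achievable peak is 3; 2 < 3, so no feasible schedule stays within the cap.

no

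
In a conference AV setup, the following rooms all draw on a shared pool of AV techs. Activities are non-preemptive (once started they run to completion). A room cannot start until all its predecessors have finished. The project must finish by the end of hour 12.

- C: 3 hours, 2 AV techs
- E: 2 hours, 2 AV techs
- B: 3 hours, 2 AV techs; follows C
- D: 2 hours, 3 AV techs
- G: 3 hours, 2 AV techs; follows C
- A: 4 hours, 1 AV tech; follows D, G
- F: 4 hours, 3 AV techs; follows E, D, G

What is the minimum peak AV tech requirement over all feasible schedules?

Early-start (C@1, E@1, B@4, D@1, G@4, A@7, F@7) gives peak 7: h1:7  h2:7  h3:2  h4:4  h5:4  h6:4  h7:4  h8:4  h9:4  h10:4  h11:0  h12:0.
Shift D→7, A→9, F→9.
Schedule C@1, E@1, B@4, D@7, G@4, A@9, F@9: h1:4  h2:4  h3:2  h4:4  h5:4  h6:4  h7:3  h8:3  h9:4  h10:4  h11:4  h12:4 — peak 4.
Total AV tech-hours = 44 over 12 hours ⇒ peak ≥ ⌈44/12⌉ = 4, so 4 is optimal.

4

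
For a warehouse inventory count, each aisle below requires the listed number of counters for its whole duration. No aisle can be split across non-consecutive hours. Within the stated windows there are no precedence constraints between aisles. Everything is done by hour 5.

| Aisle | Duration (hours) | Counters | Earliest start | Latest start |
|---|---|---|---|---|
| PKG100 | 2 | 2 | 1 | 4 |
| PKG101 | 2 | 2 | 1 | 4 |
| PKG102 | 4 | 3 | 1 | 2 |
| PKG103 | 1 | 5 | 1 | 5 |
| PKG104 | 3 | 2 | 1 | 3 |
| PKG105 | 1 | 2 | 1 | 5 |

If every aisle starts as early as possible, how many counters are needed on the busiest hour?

16

Early-start schedule: PKG100@1, PKG101@1, PKG102@1, PKG103@1, PKG104@1, PKG105@1.
Load per hour: hour 1: 16, hour 2: 9, hour 3: 5, hour 4: 3, hour 5: 0.
Peak is 16.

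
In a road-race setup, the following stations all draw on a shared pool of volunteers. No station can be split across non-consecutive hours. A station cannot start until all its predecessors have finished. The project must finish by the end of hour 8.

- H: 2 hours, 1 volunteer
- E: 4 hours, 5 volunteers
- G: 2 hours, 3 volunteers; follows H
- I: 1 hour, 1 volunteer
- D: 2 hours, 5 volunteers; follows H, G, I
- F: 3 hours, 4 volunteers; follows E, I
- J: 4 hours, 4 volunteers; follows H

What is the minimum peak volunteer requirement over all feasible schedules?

Early-start (H@1, E@1, G@3, I@1, D@5, F@5, J@3) gives peak 13: h1:7  h2:6  h3:12  h4:12  h5:13  h6:13  h7:4  h8:0.
Shift G→5, D→7.
Schedule H@1, E@1, G@5, I@1, D@7, F@5, J@3: h1:7  h2:6  h3:9  h4:9  h5:11  h6:11  h7:9  h8:5 — peak 11.

11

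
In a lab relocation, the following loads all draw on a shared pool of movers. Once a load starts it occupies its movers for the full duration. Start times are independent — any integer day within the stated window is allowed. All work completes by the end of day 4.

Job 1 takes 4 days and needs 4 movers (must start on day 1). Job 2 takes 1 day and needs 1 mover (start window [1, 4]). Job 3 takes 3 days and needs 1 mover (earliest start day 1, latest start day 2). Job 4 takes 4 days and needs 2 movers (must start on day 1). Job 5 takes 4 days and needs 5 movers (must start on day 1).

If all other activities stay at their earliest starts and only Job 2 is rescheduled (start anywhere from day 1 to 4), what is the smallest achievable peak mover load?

Job 2@1: d1:13  d2:12  d3:12  d4:11 → peak 13
Job 2@2: d1:12  d2:13  d3:12  d4:11 → peak 13
Job 2@3: d1:12  d2:12  d3:13  d4:11 → peak 13
Job 2@4: d1:12  d2:12  d3:12  d4:12 → peak 12
Best is Job 2@4, peak 12.

12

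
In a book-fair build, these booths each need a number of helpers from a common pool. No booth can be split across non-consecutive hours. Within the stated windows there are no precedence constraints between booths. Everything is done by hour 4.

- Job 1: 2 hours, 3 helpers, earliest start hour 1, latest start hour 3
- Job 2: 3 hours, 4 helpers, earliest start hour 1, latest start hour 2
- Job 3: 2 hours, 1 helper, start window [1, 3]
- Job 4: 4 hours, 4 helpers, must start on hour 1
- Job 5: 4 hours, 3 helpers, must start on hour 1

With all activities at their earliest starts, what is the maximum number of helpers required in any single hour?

Early-start schedule: Job 1@1, Job 2@1, Job 3@1, Job 4@1, Job 5@1.
Load per hour: hour 1: 15, hour 2: 15, hour 3: 11, hour 4: 7.
Peak is 15.

15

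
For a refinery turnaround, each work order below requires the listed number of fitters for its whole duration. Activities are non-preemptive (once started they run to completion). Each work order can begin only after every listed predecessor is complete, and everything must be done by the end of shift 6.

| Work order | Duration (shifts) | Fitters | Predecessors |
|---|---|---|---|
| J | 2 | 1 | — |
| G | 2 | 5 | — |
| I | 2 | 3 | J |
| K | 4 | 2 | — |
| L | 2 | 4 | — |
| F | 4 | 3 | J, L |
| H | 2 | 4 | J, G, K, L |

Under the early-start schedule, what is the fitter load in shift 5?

7

At early start, shift 5 has: F, H.
Demand: 3 + 4 = 7.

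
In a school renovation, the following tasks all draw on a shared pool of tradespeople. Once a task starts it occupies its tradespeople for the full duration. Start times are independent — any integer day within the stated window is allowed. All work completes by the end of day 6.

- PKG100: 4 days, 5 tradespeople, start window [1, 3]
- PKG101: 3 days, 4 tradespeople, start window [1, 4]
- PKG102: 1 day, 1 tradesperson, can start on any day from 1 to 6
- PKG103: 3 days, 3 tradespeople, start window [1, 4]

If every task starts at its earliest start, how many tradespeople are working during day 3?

At early start, day 3 has: PKG100, PKG101, PKG103.
Demand: 5 + 4 + 3 = 12.

12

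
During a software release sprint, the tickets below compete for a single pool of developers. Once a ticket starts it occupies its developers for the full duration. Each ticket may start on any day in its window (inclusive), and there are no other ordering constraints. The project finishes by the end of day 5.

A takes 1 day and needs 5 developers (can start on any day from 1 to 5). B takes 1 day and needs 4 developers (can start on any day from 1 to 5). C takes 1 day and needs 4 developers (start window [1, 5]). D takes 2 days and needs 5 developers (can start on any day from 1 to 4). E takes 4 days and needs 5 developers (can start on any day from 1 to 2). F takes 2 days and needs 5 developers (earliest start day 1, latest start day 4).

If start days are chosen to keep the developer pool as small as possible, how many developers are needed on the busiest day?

Early-start (A@1, B@1, C@1, D@1, E@1, F@1) gives peak 28: d1:28  d2:15  d3:5  d4:5  d5:0.
Shift D→2, E→2, F→4.
Schedule A@1, B@1, C@1, D@2, E@2, F@4: d1:13  d2:10  d3:10  d4:10  d5:10 — peak 13.

13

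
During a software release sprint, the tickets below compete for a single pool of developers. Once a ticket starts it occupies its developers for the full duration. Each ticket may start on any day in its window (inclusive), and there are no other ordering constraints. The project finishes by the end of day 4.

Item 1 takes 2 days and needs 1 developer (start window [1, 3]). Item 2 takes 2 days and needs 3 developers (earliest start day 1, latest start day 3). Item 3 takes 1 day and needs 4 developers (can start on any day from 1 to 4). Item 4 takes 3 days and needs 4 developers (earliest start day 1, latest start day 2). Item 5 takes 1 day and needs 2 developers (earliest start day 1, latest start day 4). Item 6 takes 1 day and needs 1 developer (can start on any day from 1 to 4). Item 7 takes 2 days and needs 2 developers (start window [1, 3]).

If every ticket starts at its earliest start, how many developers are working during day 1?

17

At early start, day 1 has: Item 1, Item 2, Item 3, Item 4, Item 5, Item 6, Item 7.
Demand: 1 + 3 + 4 + 4 + 2 + 1 + 2 = 17.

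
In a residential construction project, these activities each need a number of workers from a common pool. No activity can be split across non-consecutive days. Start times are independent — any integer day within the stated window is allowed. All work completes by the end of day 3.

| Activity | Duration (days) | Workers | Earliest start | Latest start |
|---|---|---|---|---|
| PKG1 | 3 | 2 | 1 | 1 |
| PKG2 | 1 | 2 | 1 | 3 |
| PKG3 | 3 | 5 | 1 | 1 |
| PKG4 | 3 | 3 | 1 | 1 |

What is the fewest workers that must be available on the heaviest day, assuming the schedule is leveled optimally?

Schedule PKG1@1, PKG2@1, PKG3@1, PKG4@1: d1:12  d2:10  d3:10 — peak 12.
No arrangement of the 3 feasible schedules does better.

12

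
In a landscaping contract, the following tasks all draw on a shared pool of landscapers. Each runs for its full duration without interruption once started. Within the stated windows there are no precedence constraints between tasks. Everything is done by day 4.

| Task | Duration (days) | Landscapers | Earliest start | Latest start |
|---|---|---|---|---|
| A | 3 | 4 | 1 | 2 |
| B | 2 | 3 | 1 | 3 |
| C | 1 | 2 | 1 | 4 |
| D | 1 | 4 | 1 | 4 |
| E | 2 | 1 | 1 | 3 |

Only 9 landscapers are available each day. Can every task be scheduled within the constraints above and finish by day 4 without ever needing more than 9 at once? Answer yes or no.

Schedule A@1, B@1, C@3, D@4, E@3: d1:7  d2:7  d3:7  d4:5 — peak 7 ≤ 9.

yes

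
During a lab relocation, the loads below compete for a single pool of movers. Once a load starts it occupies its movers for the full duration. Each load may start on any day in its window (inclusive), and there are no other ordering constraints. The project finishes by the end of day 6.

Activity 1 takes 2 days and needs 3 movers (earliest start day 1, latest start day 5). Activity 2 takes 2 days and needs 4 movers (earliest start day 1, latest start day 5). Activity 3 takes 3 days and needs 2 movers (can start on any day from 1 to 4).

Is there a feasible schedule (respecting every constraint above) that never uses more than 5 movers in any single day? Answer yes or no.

Schedule Activity 1@1, Activity 2@4, Activity 3@1: d1:5  d2:5  d3:2  d4:4  d5:4  d6:0 — peak 5 ≤ 5.

yes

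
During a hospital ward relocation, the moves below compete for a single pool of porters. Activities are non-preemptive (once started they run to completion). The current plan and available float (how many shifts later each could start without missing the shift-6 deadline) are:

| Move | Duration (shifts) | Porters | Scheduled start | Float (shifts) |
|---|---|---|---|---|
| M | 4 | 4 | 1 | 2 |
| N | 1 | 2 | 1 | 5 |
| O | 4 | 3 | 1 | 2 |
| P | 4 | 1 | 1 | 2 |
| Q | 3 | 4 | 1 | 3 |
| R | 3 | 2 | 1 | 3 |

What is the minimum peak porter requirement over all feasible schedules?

Early-start (M@1, N@1, O@1, P@1, Q@1, R@1) gives peak 16: s1:16  s2:14  s3:14  s4:8  s5:0  s6:0.
Shift Q→4.
Schedule M@1, N@1, O@1, P@1, Q@4, R@1: s1:12  s2:10  s3:10  s4:12  s5:4  s6:4 — peak 12.

12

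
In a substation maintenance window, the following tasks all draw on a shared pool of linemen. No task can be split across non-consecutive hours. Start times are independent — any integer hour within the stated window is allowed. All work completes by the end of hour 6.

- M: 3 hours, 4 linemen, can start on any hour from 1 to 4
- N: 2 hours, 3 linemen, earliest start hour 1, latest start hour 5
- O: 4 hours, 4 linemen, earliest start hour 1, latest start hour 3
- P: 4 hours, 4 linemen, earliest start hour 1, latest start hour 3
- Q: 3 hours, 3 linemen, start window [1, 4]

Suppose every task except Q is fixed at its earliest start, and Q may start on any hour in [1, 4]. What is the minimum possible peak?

15

Q@1: h1:18  h2:18  h3:15  h4:8  h5:0  h6:0 → peak 18
Q@2: h1:15  h2:18  h3:15  h4:11  h5:0  h6:0 → peak 18
Q@3: h1:15  h2:15  h3:15  h4:11  h5:3  h6:0 → peak 15
Q@4: h1:15  h2:15  h3:12  h4:11  h5:3  h6:3 → peak 15
Best is Q@3, peak 15.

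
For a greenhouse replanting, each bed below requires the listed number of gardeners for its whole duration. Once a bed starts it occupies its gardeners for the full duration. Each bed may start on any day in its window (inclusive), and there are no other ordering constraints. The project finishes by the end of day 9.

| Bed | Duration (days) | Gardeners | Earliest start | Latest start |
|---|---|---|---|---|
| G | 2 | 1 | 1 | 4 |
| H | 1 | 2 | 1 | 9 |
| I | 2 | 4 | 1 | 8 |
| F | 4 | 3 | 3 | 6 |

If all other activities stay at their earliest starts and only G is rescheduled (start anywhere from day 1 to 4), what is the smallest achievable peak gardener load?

6

G@1: d1:7  d2:5  d3:3  d4:3  d5:3  d6:3  d7:0  d8:0  d9:0 → peak 7
G@2: d1:6  d2:5  d3:4  d4:3  d5:3  d6:3  d7:0  d8:0  d9:0 → peak 6
G@3: d1:6  d2:4  d3:4  d4:4  d5:3  d6:3  d7:0  d8:0  d9:0 → peak 6
G@4: d1:6  d2:4  d3:3  d4:4  d5:4  d6:3  d7:0  d8:0  d9:0 → peak 6
Best is G@2, peak 6.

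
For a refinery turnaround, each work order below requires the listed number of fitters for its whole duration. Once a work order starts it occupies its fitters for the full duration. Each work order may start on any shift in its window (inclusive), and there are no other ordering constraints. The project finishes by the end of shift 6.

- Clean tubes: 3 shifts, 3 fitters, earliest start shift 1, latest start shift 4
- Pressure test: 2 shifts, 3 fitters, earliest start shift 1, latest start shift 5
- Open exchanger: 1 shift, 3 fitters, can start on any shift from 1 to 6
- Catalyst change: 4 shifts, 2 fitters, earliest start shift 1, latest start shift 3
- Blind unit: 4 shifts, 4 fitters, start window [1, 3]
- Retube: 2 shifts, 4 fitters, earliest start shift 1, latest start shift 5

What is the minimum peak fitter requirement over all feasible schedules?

9

Early-start (Clean tubes@1, Pressure test@1, Open exchanger@1, Catalyst change@1, Blind unit@1, Retube@1) gives peak 19: s1:19  s2:16  s3:9  s4:6  s5:0  s6:0.
Shift Open exchanger→4, Blind unit→3, Retube→5.
Schedule Clean tubes@1, Pressure test@1, Open exchanger@4, Catalyst change@1, Blind unit@3, Retube@5: s1:8  s2:8  s3:9  s4:9  s5:8  s6:8 — peak 9.
Total fitter-shifts = 50 over 6 shifts ⇒ peak ≥ ⌈50/6⌉ = 9, so 9 is optimal.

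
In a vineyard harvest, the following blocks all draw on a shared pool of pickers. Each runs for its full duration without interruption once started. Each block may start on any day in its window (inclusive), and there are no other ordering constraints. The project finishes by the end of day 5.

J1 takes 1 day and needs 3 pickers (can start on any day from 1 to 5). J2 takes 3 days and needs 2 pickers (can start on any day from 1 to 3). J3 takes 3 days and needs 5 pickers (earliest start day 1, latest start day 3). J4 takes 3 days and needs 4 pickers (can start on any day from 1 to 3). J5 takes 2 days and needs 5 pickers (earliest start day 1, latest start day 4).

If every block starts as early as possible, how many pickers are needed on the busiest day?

Early-start schedule: J1@1, J2@1, J3@1, J4@1, J5@1.
Load per day: day 1: 19, day 2: 16, day 3: 11, day 4: 0, day 5: 0.
Peak is 19.

19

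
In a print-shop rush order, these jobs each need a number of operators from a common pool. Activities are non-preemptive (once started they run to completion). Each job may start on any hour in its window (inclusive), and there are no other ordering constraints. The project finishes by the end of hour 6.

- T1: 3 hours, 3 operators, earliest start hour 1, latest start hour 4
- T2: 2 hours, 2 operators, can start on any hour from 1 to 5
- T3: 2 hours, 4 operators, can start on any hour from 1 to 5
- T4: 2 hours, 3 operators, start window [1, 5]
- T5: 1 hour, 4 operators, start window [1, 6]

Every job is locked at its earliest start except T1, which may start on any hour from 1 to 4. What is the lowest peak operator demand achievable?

13

T1@1: h1:16  h2:12  h3:3  h4:0  h5:0  h6:0 → peak 16
T1@2: h1:13  h2:12  h3:3  h4:3  h5:0  h6:0 → peak 13
T1@3: h1:13  h2:9  h3:3  h4:3  h5:3  h6:0 → peak 13
T1@4: h1:13  h2:9  h3:0  h4:3  h5:3  h6:3 → peak 13
Best is T1@2, peak 13.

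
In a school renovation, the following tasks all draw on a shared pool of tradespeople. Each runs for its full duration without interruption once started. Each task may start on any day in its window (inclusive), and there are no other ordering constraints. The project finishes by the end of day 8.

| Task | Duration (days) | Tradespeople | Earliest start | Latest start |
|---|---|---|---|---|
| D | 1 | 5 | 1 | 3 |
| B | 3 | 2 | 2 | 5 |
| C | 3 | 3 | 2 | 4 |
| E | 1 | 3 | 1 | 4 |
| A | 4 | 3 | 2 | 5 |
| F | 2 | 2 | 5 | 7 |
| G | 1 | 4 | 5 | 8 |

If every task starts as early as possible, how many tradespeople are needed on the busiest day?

9

Early-start schedule: D@1, B@2, C@2, E@1, A@2, F@5, G@5.
Load per day: day 1: 8, day 2: 8, day 3: 8, day 4: 8, day 5: 9, day 6: 2, day 7: 0, day 8: 0.
Peak is 9.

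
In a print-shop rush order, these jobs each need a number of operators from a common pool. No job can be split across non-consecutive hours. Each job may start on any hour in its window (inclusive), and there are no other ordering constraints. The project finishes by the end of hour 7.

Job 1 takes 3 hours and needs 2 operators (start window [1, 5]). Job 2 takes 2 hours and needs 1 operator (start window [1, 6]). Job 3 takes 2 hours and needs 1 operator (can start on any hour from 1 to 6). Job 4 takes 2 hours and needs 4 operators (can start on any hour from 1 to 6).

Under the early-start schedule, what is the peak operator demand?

Early-start schedule: Job 1@1, Job 2@1, Job 3@1, Job 4@1.
Load per hour: hour 1: 8, hour 2: 8, hour 3: 2, hour 4: 0, hour 5: 0, hour 6: 0, hour 7: 0.
Peak is 8.

8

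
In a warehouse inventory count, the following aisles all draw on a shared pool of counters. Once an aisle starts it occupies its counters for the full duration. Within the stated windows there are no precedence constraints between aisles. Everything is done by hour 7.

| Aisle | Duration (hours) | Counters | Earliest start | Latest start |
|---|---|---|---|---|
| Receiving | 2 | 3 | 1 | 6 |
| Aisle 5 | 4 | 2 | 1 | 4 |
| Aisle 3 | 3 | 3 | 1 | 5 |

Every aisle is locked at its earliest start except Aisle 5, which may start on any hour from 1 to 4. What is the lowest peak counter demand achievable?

Aisle 5@1: h1:8  h2:8  h3:5  h4:2  h5:0  h6:0  h7:0 → peak 8
Aisle 5@2: h1:6  h2:8  h3:5  h4:2  h5:2  h6:0  h7:0 → peak 8
Aisle 5@3: h1:6  h2:6  h3:5  h4:2  h5:2  h6:2  h7:0 → peak 6
Aisle 5@4: h1:6  h2:6  h3:3  h4:2  h5:2  h6:2  h7:2 → peak 6
Best is Aisle 5@3, peak 6.

6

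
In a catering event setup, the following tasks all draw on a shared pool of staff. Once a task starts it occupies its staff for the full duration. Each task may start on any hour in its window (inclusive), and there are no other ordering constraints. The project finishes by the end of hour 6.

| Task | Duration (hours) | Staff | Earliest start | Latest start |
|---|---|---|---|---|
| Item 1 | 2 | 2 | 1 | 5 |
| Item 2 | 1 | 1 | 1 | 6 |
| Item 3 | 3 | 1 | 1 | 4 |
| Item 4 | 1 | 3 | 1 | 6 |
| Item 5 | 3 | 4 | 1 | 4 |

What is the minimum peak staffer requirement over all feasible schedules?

Early-start (Item 1@1, Item 2@1, Item 3@1, Item 4@1, Item 5@1) gives peak 11: h1:11  h2:7  h3:5  h4:0  h5:0  h6:0.
Shift Item 4→3, Item 5→4.
Schedule Item 1@1, Item 2@1, Item 3@1, Item 4@3, Item 5@4: h1:4  h2:3  h3:4  h4:4  h5:4  h6:4 — peak 4.
Total staffer-hours = 23 over 6 hours ⇒ peak ≥ ⌈23/6⌉ = 4, so 4 is optimal.

4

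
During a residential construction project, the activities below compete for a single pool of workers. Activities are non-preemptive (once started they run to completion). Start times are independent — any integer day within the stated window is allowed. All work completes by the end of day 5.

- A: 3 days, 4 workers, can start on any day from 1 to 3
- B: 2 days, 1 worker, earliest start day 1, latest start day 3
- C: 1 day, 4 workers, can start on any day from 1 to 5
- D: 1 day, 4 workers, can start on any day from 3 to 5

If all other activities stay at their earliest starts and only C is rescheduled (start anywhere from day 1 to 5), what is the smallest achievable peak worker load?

8

C@1: d1:9  d2:5  d3:8  d4:0  d5:0 → peak 9
C@2: d1:5  d2:9  d3:8  d4:0  d5:0 → peak 9
C@3: d1:5  d2:5  d3:12  d4:0  d5:0 → peak 12
C@4: d1:5  d2:5  d3:8  d4:4  d5:0 → peak 8
C@5: d1:5  d2:5  d3:8  d4:0  d5:4 → peak 8
Best is C@4, peak 8.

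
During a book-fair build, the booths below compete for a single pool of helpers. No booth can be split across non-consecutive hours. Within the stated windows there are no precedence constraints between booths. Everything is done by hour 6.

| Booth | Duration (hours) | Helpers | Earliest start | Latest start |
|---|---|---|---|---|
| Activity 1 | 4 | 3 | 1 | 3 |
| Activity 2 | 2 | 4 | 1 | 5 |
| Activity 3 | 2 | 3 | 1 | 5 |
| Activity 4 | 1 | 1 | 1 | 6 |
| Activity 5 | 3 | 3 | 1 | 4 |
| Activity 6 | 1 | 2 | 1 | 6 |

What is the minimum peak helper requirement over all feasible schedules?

Early-start (Activity 1@1, Activity 2@1, Activity 3@1, Activity 4@1, Activity 5@1, Activity 6@1) gives peak 16: h1:16  h2:13  h3:6  h4:3  h5:0  h6:0.
Shift Activity 3→5, Activity 4→3, Activity 5→3, Activity 6→6.
Schedule Activity 1@1, Activity 2@1, Activity 3@5, Activity 4@3, Activity 5@3, Activity 6@6: h1:7  h2:7  h3:7  h4:6  h5:6  h6:5 — peak 7.
Total helper-hours = 38 over 6 hours ⇒ peak ≥ ⌈38/6⌉ = 7, so 7 is optimal.

7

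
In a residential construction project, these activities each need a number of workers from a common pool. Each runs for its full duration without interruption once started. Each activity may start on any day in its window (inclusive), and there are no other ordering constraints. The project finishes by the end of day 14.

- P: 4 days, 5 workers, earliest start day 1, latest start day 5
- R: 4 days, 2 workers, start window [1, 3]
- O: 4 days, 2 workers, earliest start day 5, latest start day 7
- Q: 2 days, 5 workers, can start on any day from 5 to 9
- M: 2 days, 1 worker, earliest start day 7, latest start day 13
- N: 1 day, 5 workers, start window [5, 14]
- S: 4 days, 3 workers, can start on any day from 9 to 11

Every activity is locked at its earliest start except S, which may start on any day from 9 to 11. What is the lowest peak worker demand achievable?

12

S@9: d1:7  d2:7  d3:7  d4:7  d5:12  d6:7  d7:3  d8:3  d9:3  d10:3  d11:3  d12:3  d13:0  d14:0 → peak 12
S@10: d1:7  d2:7  d3:7  d4:7  d5:12  d6:7  d7:3  d8:3  d9:0  d10:3  d11:3  d12:3  d13:3  d14:0 → peak 12
S@11: d1:7  d2:7  d3:7  d4:7  d5:12  d6:7  d7:3  d8:3  d9:0  d10:0  d11:3  d12:3  d13:3  d14:3 → peak 12
Best is S@9, peak 12.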